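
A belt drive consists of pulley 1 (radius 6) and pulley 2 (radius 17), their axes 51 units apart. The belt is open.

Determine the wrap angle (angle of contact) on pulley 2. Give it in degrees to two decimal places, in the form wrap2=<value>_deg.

open belt: β = asin((r2−r1)/C) = asin(11/51) = 12.4558°
wrap1 = π − 2β = 155.0884°
wrap2 = π + 2β = 204.9116°

wrap2=204.91_deg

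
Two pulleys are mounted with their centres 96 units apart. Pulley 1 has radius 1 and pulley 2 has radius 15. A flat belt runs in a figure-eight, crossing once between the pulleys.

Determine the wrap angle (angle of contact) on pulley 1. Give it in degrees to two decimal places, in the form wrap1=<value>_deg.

crossed belt: β = asin((r1+r2)/C) = asin(16/96) = 9.5941°
wrap1 = wrap2 = π + 2β = 199.1881°

wrap1=199.19_deg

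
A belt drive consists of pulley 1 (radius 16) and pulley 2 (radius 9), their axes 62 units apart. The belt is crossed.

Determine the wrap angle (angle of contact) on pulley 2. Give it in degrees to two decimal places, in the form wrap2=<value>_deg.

crossed belt: β = asin((r1+r2)/C) = asin(25/62) = 23.7800°
wrap1 = wrap2 = π + 2β = 227.5600°

wrap2=227.56_deg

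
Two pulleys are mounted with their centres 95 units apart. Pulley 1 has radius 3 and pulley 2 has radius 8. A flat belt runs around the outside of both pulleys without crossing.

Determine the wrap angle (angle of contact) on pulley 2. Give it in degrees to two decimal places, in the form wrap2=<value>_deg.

wrap2=186.03_deg

open belt: β = asin((r2−r1)/C) = asin(5/95) = 3.0170°
wrap1 = π − 2β = 173.9661°
wrap2 = π + 2β = 186.0339°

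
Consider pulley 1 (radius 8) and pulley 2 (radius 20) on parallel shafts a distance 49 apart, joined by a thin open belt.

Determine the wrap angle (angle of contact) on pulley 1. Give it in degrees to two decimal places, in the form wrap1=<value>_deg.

open belt: β = asin((r2−r1)/C) = asin(12/49) = 14.1758°
wrap1 = π − 2β = 151.6484°
wrap2 = π + 2β = 208.3516°

wrap1=151.65_deg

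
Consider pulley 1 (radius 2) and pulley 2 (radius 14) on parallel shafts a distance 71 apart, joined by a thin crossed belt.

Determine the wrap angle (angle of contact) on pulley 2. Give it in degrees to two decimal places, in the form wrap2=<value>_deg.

wrap2=206.05_deg

crossed belt: β = asin((r1+r2)/C) = asin(16/71) = 13.0236°
wrap1 = wrap2 = π + 2β = 206.0472°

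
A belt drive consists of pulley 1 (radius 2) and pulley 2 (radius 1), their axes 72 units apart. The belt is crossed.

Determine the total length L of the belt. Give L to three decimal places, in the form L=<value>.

L=153.550

crossed belt: β = asin((r1+r2)/C) = asin(3/72) = 2.3880°
wrap1 = wrap2 = π + 2β = 184.7760°
tangent length = C·cosβ = 71.9375
L = (r1+r2)·wrap + 2·C·cosβ = 3·3.2250 + 2·71.9375 = 153.5498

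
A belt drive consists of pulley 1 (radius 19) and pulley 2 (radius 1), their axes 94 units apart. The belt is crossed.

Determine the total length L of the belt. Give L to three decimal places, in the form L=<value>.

crossed belt: β = asin((r1+r2)/C) = asin(20/94) = 12.2845°
wrap1 = wrap2 = π + 2β = 204.5690°
tangent length = C·cosβ = 91.8477
L = (r1+r2)·wrap + 2·C·cosβ = 20·3.5704 + 2·91.8477 = 255.1034

L=255.103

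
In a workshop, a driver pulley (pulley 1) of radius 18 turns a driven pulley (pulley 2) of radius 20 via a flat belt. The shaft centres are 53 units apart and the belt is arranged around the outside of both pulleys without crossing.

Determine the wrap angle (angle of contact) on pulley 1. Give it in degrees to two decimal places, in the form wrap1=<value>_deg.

open belt: β = asin((r2−r1)/C) = asin(2/53) = 2.1626°
wrap1 = π − 2β = 175.6748°
wrap2 = π + 2β = 184.3252°

wrap1=175.67_deg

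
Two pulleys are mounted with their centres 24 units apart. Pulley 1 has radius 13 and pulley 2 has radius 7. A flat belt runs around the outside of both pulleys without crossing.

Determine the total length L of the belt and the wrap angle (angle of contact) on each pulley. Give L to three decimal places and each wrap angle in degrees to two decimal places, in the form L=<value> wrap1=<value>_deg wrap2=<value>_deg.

open belt: β = asin((r2−r1)/C) = asin(-6/24) = -14.4775°
wrap1 = π − 2β = 208.9550°
wrap2 = π + 2β = 151.0450°
tangent length = C·cosβ = 23.2379
L = r1·wrap1 + r2·wrap2 + 2·C·cosβ = 13·3.6470 + 7·2.6362 + 2·23.2379 = 112.3398

L=112.340 wrap1=208.96_deg wrap2=151.04_deg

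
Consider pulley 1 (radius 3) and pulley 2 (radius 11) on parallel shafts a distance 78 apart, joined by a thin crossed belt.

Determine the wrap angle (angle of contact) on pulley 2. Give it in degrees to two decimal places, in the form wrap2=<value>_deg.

crossed belt: β = asin((r1+r2)/C) = asin(14/78) = 10.3399°
wrap1 = wrap2 = π + 2β = 200.6798°

wrap2=200.68_deg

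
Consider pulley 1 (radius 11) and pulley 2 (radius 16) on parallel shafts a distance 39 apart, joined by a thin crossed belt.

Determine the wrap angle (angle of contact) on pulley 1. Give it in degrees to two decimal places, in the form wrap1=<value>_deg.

crossed belt: β = asin((r1+r2)/C) = asin(27/39) = 43.8131°
wrap1 = wrap2 = π + 2β = 267.6261°

wrap1=267.63_deg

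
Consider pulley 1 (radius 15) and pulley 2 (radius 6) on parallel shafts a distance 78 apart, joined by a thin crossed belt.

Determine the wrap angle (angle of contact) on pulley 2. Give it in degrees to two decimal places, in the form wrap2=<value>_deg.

wrap2=211.24_deg

crossed belt: β = asin((r1+r2)/C) = asin(21/78) = 15.6185°
wrap1 = wrap2 = π + 2β = 211.2370°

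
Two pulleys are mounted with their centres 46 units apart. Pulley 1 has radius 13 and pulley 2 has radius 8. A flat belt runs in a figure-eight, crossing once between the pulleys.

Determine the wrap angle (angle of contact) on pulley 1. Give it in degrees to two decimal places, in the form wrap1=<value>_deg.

crossed belt: β = asin((r1+r2)/C) = asin(21/46) = 27.1629°
wrap1 = wrap2 = π + 2β = 234.3258°

wrap1=234.33_deg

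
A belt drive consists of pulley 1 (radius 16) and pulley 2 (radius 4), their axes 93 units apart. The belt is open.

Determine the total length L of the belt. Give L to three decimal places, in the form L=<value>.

L=250.382

open belt: β = asin((r2−r1)/C) = asin(-12/93) = -7.4137°
wrap1 = π − 2β = 194.8273°
wrap2 = π + 2β = 165.1727°
tangent length = C·cosβ = 92.2226
L = r1·wrap1 + r2·wrap2 + 2·C·cosβ = 16·3.4004 + 4·2.8828 + 2·92.2226 = 250.3824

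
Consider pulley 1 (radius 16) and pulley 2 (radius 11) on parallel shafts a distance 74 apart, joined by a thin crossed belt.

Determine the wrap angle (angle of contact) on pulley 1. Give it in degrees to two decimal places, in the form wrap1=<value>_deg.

wrap1=222.80_deg

crossed belt: β = asin((r1+r2)/C) = asin(27/74) = 21.3993°
wrap1 = wrap2 = π + 2β = 222.7985°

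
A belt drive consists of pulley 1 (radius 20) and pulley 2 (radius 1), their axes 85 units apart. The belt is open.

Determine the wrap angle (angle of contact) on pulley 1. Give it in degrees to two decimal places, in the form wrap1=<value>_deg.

open belt: β = asin((r2−r1)/C) = asin(-19/85) = -12.9164°
wrap1 = π − 2β = 205.8328°
wrap2 = π + 2β = 154.1672°

wrap1=205.83_deg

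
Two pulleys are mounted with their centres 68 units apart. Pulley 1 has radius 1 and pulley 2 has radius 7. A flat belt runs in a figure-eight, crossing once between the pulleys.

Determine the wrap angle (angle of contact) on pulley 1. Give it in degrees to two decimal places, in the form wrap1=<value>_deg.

crossed belt: β = asin((r1+r2)/C) = asin(8/68) = 6.7563°
wrap1 = wrap2 = π + 2β = 193.5127°

wrap1=193.51_deg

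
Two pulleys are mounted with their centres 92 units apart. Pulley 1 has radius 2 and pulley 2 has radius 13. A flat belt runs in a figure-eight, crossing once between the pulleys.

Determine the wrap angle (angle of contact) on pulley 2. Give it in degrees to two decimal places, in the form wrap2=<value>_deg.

wrap2=198.77_deg

crossed belt: β = asin((r1+r2)/C) = asin(15/92) = 9.3836°
wrap1 = wrap2 = π + 2β = 198.7672°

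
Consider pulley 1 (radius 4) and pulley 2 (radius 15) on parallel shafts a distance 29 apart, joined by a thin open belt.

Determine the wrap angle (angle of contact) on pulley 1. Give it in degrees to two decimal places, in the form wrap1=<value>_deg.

open belt: β = asin((r2−r1)/C) = asin(11/29) = 22.2910°
wrap1 = π − 2β = 135.4181°
wrap2 = π + 2β = 224.5819°

wrap1=135.42_deg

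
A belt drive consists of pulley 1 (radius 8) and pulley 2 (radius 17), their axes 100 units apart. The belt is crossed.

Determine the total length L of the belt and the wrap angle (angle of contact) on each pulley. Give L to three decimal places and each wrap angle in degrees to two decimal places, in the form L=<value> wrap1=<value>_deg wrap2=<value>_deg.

crossed belt: β = asin((r1+r2)/C) = asin(25/100) = 14.4775°
wrap1 = wrap2 = π + 2β = 208.9550°
tangent length = C·cosβ = 96.8246
L = (r1+r2)·wrap + 2·C·cosβ = 25·3.6470 + 2·96.8246 = 284.8230

L=284.823 wrap1=208.96_deg wrap2=208.96_deg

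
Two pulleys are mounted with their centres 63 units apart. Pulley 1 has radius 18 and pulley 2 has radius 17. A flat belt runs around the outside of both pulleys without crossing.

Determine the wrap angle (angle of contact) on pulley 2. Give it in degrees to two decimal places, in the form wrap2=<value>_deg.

wrap2=178.18_deg

open belt: β = asin((r2−r1)/C) = asin(-1/63) = -0.9095°
wrap1 = π − 2β = 181.8190°
wrap2 = π + 2β = 178.1810°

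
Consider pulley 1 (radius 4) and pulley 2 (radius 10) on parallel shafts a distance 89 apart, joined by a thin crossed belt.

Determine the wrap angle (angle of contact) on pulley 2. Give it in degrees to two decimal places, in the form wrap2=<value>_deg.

wrap2=198.10_deg

crossed belt: β = asin((r1+r2)/C) = asin(14/89) = 9.0504°
wrap1 = wrap2 = π + 2β = 198.1008°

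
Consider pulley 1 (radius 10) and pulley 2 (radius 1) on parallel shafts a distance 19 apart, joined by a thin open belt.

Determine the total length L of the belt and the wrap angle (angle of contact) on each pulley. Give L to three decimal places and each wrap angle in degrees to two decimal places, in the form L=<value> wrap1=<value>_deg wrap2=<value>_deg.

L=76.906 wrap1=236.55_deg wrap2=123.45_deg

open belt: β = asin((r2−r1)/C) = asin(-9/19) = -28.2737°
wrap1 = π − 2β = 236.5474°
wrap2 = π + 2β = 123.4526°
tangent length = C·cosβ = 16.7332
L = r1·wrap1 + r2·wrap2 + 2·C·cosβ = 10·4.1285 + 1·2.1547 + 2·16.7332 = 76.9064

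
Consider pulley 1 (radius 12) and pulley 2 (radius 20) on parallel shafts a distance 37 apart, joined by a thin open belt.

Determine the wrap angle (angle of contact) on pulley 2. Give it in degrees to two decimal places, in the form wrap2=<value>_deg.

open belt: β = asin((r2−r1)/C) = asin(8/37) = 12.4869°
wrap1 = π − 2β = 155.0262°
wrap2 = π + 2β = 204.9738°

wrap2=204.97_deg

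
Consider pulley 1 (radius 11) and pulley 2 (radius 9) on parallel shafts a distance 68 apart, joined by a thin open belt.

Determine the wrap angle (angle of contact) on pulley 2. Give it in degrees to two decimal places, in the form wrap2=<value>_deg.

wrap2=176.63_deg

open belt: β = asin((r2−r1)/C) = asin(-2/68) = -1.6854°
wrap1 = π − 2β = 183.3708°
wrap2 = π + 2β = 176.6292°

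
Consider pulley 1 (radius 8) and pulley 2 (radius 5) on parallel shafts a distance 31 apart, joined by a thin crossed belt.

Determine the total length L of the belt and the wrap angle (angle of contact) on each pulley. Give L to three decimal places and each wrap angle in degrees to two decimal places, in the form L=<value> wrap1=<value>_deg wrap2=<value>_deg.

crossed belt: β = asin((r1+r2)/C) = asin(13/31) = 24.7939°
wrap1 = wrap2 = π + 2β = 229.5877°
tangent length = C·cosβ = 28.1425
L = (r1+r2)·wrap + 2·C·cosβ = 13·4.0071 + 2·28.1425 = 108.3768

L=108.377 wrap1=229.59_deg wrap2=229.59_deg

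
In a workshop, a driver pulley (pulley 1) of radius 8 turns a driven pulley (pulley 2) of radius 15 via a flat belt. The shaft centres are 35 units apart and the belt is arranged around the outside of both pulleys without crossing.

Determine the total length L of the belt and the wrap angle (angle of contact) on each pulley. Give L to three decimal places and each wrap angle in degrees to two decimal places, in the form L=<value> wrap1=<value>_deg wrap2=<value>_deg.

L=143.661 wrap1=156.93_deg wrap2=203.07_deg

open belt: β = asin((r2−r1)/C) = asin(7/35) = 11.5370°
wrap1 = π − 2β = 156.9261°
wrap2 = π + 2β = 203.0739°
tangent length = C·cosβ = 34.2929
L = r1·wrap1 + r2·wrap2 + 2·C·cosβ = 8·2.7389 + 15·3.5443 + 2·34.2929 = 143.6614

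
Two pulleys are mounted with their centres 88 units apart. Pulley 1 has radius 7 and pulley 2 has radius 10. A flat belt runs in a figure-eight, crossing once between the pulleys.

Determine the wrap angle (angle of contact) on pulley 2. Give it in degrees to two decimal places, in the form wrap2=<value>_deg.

wrap2=202.28_deg

crossed belt: β = asin((r1+r2)/C) = asin(17/88) = 11.1385°
wrap1 = wrap2 = π + 2β = 202.2771°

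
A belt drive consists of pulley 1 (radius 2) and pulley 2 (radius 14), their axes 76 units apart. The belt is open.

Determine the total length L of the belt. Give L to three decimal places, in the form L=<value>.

open belt: β = asin((r2−r1)/C) = asin(12/76) = 9.0847°
wrap1 = π − 2β = 161.8306°
wrap2 = π + 2β = 198.1694°
tangent length = C·cosβ = 75.0467
L = r1·wrap1 + r2·wrap2 + 2·C·cosβ = 2·2.8245 + 14·3.4587 + 2·75.0467 = 204.1642

L=204.164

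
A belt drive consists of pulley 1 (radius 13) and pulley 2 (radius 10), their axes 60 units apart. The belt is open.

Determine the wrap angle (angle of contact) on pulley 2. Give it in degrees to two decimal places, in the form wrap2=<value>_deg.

wrap2=174.27_deg

open belt: β = asin((r2−r1)/C) = asin(-3/60) = -2.8660°
wrap1 = π − 2β = 185.7320°
wrap2 = π + 2β = 174.2680°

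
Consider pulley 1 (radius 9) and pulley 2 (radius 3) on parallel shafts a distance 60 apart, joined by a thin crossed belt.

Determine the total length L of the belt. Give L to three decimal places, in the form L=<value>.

crossed belt: β = asin((r1+r2)/C) = asin(12/60) = 11.5370°
wrap1 = wrap2 = π + 2β = 203.0739°
tangent length = C·cosβ = 58.7878
L = (r1+r2)·wrap + 2·C·cosβ = 12·3.5443 + 2·58.7878 = 160.1072

L=160.107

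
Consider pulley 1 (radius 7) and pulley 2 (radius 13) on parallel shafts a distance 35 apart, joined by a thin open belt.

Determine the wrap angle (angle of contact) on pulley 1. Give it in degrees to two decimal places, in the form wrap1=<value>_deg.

open belt: β = asin((r2−r1)/C) = asin(6/35) = 9.8709°
wrap1 = π − 2β = 160.2582°
wrap2 = π + 2β = 199.7418°

wrap1=160.26_deg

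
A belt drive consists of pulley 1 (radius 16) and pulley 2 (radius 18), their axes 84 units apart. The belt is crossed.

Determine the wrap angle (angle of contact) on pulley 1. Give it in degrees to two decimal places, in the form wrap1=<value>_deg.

wrap1=227.75_deg

crossed belt: β = asin((r1+r2)/C) = asin(34/84) = 23.8762°
wrap1 = wrap2 = π + 2β = 227.7524°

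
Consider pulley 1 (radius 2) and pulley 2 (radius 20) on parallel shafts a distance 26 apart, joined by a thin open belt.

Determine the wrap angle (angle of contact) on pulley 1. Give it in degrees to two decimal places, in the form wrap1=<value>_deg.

wrap1=92.37_deg

open belt: β = asin((r2−r1)/C) = asin(18/26) = 43.8131°
wrap1 = π − 2β = 92.3739°
wrap2 = π + 2β = 267.6261°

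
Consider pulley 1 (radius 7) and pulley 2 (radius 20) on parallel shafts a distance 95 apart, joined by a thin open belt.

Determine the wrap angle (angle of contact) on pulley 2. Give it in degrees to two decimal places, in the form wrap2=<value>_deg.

open belt: β = asin((r2−r1)/C) = asin(13/95) = 7.8652°
wrap1 = π − 2β = 164.2697°
wrap2 = π + 2β = 195.7303°

wrap2=195.73_deg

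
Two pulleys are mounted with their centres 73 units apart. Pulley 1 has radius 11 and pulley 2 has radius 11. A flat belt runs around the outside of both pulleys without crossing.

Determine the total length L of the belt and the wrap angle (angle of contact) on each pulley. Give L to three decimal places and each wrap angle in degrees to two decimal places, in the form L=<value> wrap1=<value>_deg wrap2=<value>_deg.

open belt: β = asin((r2−r1)/C) = asin(0/73) = 0.0000°
wrap1 = π − 2β = 180.0000°
wrap2 = π + 2β = 180.0000°
tangent length = C·cosβ = 73.0000
L = r1·wrap1 + r2·wrap2 + 2·C·cosβ = 11·3.1416 + 11·3.1416 + 2·73.0000 = 215.1150

L=215.115 wrap1=180.00_deg wrap2=180.00_deg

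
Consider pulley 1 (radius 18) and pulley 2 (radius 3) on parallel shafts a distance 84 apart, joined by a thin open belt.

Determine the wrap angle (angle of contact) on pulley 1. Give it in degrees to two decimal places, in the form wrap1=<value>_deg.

wrap1=200.57_deg

open belt: β = asin((r2−r1)/C) = asin(-15/84) = -10.2866°
wrap1 = π − 2β = 200.5731°
wrap2 = π + 2β = 159.4269°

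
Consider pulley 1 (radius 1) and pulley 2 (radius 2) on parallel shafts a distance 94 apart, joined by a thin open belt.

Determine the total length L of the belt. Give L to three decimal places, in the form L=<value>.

open belt: β = asin((r2−r1)/C) = asin(1/94) = 0.6095°
wrap1 = π − 2β = 178.7809°
wrap2 = π + 2β = 181.2191°
tangent length = C·cosβ = 93.9947
L = r1·wrap1 + r2·wrap2 + 2·C·cosβ = 1·3.1203 + 2·3.1629 + 2·93.9947 = 197.4354

L=197.435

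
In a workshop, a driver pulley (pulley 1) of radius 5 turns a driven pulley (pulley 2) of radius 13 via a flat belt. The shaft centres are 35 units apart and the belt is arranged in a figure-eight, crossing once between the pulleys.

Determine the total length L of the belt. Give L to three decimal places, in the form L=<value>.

L=136.028

crossed belt: β = asin((r1+r2)/C) = asin(18/35) = 30.9497°
wrap1 = wrap2 = π + 2β = 241.8994°
tangent length = C·cosβ = 30.0167
L = (r1+r2)·wrap + 2·C·cosβ = 18·4.2219 + 2·30.0167 = 136.0283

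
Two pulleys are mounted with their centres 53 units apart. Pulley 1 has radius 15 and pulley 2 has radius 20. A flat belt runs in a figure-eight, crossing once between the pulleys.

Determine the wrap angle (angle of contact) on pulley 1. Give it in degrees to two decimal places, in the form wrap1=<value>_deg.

crossed belt: β = asin((r1+r2)/C) = asin(35/53) = 41.3287°
wrap1 = wrap2 = π + 2β = 262.6573°

wrap1=262.66_deg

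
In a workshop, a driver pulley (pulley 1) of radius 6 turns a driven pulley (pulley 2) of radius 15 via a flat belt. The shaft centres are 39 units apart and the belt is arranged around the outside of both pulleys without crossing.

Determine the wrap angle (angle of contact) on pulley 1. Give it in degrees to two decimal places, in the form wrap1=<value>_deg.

open belt: β = asin((r2−r1)/C) = asin(9/39) = 13.3424°
wrap1 = π − 2β = 153.3153°
wrap2 = π + 2β = 206.6847°

wrap1=153.32_deg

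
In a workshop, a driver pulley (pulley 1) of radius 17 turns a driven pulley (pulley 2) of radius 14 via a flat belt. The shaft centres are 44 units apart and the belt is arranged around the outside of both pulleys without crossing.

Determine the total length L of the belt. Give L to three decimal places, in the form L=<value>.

open belt: β = asin((r2−r1)/C) = asin(-3/44) = -3.9096°
wrap1 = π − 2β = 187.8191°
wrap2 = π + 2β = 172.1809°
tangent length = C·cosβ = 43.8976
L = r1·wrap1 + r2·wrap2 + 2·C·cosβ = 17·3.2781 + 14·3.0051 + 2·43.8976 = 185.5940

L=185.594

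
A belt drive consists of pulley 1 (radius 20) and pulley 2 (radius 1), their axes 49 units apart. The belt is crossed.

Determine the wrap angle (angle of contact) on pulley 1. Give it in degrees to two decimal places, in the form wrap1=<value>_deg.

wrap1=230.75_deg

crossed belt: β = asin((r1+r2)/C) = asin(21/49) = 25.3769°
wrap1 = wrap2 = π + 2β = 230.7539°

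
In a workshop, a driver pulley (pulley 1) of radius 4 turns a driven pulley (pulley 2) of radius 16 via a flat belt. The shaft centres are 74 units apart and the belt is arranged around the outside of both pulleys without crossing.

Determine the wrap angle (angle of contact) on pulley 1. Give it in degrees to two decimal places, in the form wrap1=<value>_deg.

open belt: β = asin((r2−r1)/C) = asin(12/74) = 9.3324°
wrap1 = π − 2β = 161.3352°
wrap2 = π + 2β = 198.6648°

wrap1=161.34_deg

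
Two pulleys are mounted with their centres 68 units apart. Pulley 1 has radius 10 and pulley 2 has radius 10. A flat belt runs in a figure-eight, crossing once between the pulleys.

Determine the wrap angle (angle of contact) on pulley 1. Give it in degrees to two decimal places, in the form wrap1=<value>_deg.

wrap1=214.21_deg

crossed belt: β = asin((r1+r2)/C) = asin(20/68) = 17.1046°
wrap1 = wrap2 = π + 2β = 214.2093°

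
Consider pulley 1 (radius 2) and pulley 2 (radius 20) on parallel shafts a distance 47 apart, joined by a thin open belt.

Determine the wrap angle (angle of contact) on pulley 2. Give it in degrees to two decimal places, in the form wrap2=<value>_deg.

open belt: β = asin((r2−r1)/C) = asin(18/47) = 22.5183°
wrap1 = π − 2β = 134.9634°
wrap2 = π + 2β = 225.0366°

wrap2=225.04_deg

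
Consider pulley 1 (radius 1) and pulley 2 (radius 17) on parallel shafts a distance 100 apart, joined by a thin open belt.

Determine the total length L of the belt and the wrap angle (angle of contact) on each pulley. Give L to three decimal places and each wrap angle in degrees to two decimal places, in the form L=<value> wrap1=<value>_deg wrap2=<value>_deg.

open belt: β = asin((r2−r1)/C) = asin(16/100) = 9.2069°
wrap1 = π − 2β = 161.5862°
wrap2 = π + 2β = 198.4138°
tangent length = C·cosβ = 98.7117
L = r1·wrap1 + r2·wrap2 + 2·C·cosβ = 1·2.8202 + 17·3.4630 + 2·98.7117 = 259.1142

L=259.114 wrap1=161.59_deg wrap2=198.41_deg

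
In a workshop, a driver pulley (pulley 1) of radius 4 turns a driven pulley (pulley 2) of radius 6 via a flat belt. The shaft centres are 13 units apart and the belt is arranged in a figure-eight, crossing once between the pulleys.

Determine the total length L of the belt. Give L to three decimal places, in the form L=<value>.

L=65.582

crossed belt: β = asin((r1+r2)/C) = asin(10/13) = 50.2849°
wrap1 = wrap2 = π + 2β = 280.5697°
tangent length = C·cosβ = 8.3066
L = (r1+r2)·wrap + 2·C·cosβ = 10·4.8969 + 2·8.3066 = 65.5819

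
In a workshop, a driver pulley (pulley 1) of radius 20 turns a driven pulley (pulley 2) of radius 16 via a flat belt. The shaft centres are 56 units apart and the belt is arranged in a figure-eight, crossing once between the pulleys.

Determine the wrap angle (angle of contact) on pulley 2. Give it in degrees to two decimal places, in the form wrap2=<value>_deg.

wrap2=260.01_deg

crossed belt: β = asin((r1+r2)/C) = asin(36/56) = 40.0052°
wrap1 = wrap2 = π + 2β = 260.0104°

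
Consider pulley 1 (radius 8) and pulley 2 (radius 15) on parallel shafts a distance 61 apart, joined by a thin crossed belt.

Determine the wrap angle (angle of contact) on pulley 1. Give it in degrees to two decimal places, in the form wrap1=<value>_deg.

wrap1=224.30_deg

crossed belt: β = asin((r1+r2)/C) = asin(23/61) = 22.1510°
wrap1 = wrap2 = π + 2β = 224.3020°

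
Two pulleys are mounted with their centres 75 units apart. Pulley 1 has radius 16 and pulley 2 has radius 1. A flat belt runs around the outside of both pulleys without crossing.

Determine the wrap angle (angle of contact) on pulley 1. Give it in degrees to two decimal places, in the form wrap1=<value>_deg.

wrap1=203.07_deg

open belt: β = asin((r2−r1)/C) = asin(-15/75) = -11.5370°
wrap1 = π − 2β = 203.0739°
wrap2 = π + 2β = 156.9261°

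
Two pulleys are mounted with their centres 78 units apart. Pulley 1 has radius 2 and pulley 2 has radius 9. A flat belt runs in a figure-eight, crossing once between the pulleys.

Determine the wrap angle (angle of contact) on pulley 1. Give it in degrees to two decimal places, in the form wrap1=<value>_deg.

crossed belt: β = asin((r1+r2)/C) = asin(11/78) = 8.1072°
wrap1 = wrap2 = π + 2β = 196.2144°

wrap1=196.21_deg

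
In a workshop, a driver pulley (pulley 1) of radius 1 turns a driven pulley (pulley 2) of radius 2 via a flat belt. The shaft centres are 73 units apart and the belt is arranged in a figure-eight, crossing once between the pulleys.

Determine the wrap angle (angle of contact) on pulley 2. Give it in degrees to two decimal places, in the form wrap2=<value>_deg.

crossed belt: β = asin((r1+r2)/C) = asin(3/73) = 2.3553°
wrap1 = wrap2 = π + 2β = 184.7106°

wrap2=184.71_deg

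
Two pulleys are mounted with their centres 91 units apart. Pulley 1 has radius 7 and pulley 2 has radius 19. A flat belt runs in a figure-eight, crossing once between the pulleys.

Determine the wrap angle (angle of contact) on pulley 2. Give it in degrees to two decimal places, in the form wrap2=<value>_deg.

crossed belt: β = asin((r1+r2)/C) = asin(26/91) = 16.6015°
wrap1 = wrap2 = π + 2β = 213.2031°

wrap2=213.20_deg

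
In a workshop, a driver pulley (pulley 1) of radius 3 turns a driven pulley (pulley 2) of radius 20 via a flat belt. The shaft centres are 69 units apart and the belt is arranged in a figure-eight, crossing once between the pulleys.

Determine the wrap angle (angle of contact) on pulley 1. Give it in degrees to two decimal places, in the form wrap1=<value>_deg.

wrap1=218.94_deg

crossed belt: β = asin((r1+r2)/C) = asin(23/69) = 19.4712°
wrap1 = wrap2 = π + 2β = 218.9424°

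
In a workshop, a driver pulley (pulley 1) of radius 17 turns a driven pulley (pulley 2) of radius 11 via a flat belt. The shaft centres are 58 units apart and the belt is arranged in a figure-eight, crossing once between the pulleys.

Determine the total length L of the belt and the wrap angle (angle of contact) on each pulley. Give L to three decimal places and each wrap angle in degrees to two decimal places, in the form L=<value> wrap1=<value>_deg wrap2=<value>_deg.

L=217.765 wrap1=237.73_deg wrap2=237.73_deg

crossed belt: β = asin((r1+r2)/C) = asin(28/58) = 28.8657°
wrap1 = wrap2 = π + 2β = 237.7315°
tangent length = C·cosβ = 50.7937
L = (r1+r2)·wrap + 2·C·cosβ = 28·4.1492 + 2·50.7937 = 217.7649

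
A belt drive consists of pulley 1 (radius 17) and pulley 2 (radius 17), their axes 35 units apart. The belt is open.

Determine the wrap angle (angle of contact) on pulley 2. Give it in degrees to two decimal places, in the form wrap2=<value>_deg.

wrap2=180.00_deg

open belt: β = asin((r2−r1)/C) = asin(0/35) = 0.0000°
wrap1 = π − 2β = 180.0000°
wrap2 = π + 2β = 180.0000°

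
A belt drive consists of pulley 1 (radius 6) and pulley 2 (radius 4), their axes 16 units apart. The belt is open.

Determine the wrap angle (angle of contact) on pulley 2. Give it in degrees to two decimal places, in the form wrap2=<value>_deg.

wrap2=165.64_deg

open belt: β = asin((r2−r1)/C) = asin(-2/16) = -7.1808°
wrap1 = π − 2β = 194.3615°
wrap2 = π + 2β = 165.6385°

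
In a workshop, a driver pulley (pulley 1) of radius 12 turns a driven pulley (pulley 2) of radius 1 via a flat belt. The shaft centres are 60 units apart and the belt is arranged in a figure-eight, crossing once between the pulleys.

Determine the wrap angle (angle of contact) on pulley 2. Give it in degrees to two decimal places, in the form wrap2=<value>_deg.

crossed belt: β = asin((r1+r2)/C) = asin(13/60) = 12.5133°
wrap1 = wrap2 = π + 2β = 205.0267°

wrap2=205.03_deg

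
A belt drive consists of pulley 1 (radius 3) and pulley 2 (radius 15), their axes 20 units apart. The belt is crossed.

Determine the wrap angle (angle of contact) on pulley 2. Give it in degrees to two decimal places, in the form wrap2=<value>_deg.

crossed belt: β = asin((r1+r2)/C) = asin(18/20) = 64.1581°
wrap1 = wrap2 = π + 2β = 308.3161°

wrap2=308.32_deg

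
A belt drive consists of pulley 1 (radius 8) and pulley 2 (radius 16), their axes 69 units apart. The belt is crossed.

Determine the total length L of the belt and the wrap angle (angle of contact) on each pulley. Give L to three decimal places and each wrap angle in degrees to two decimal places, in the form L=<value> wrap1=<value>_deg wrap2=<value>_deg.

crossed belt: β = asin((r1+r2)/C) = asin(24/69) = 20.3544°
wrap1 = wrap2 = π + 2β = 220.7088°
tangent length = C·cosβ = 64.6916
L = (r1+r2)·wrap + 2·C·cosβ = 24·3.8521 + 2·64.6916 = 221.8334

L=221.833 wrap1=220.71_deg wrap2=220.71_deg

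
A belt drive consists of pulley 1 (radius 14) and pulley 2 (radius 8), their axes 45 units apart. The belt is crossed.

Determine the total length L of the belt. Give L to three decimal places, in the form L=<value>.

crossed belt: β = asin((r1+r2)/C) = asin(22/45) = 29.2676°
wrap1 = wrap2 = π + 2β = 238.5352°
tangent length = C·cosβ = 39.2556
L = (r1+r2)·wrap + 2·C·cosβ = 22·4.1632 + 2·39.2556 = 170.1021

L=170.102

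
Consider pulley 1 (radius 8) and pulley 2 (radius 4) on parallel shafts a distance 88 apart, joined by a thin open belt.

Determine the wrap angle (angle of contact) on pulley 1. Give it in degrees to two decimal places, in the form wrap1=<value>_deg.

open belt: β = asin((r2−r1)/C) = asin(-4/88) = -2.6053°
wrap1 = π − 2β = 185.2105°
wrap2 = π + 2β = 174.7895°

wrap1=185.21_deg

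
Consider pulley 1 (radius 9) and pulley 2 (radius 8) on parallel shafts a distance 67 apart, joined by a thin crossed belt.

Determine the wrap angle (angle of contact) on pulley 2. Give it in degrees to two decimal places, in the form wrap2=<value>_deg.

wrap2=209.40_deg

crossed belt: β = asin((r1+r2)/C) = asin(17/67) = 14.6984°
wrap1 = wrap2 = π + 2β = 209.3968°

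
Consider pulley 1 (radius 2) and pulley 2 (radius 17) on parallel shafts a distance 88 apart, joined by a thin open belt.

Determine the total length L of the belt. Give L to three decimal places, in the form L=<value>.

L=238.253

open belt: β = asin((r2−r1)/C) = asin(15/88) = 9.8142°
wrap1 = π − 2β = 160.3715°
wrap2 = π + 2β = 199.6285°
tangent length = C·cosβ = 86.7122
L = r1·wrap1 + r2·wrap2 + 2·C·cosβ = 2·2.7990 + 17·3.4842 + 2·86.7122 = 238.2533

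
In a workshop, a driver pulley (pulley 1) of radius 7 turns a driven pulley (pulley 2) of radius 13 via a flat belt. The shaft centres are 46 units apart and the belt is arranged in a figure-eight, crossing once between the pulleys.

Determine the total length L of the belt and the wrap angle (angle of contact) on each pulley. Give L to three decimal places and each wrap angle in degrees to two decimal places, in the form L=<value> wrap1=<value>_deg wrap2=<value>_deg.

L=163.673 wrap1=231.54_deg wrap2=231.54_deg

crossed belt: β = asin((r1+r2)/C) = asin(20/46) = 25.7715°
wrap1 = wrap2 = π + 2β = 231.5429°
tangent length = C·cosβ = 41.4246
L = (r1+r2)·wrap + 2·C·cosβ = 20·4.0412 + 2·41.4246 = 163.6730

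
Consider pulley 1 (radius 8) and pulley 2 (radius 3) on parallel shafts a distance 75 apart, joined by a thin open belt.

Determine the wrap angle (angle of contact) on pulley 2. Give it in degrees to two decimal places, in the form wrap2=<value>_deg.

open belt: β = asin((r2−r1)/C) = asin(-5/75) = -3.8226°
wrap1 = π − 2β = 187.6451°
wrap2 = π + 2β = 172.3549°

wrap2=172.35_deg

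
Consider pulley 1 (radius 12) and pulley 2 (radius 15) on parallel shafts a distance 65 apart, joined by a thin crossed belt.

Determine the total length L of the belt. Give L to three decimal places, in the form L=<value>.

L=226.209

crossed belt: β = asin((r1+r2)/C) = asin(27/65) = 24.5435°
wrap1 = wrap2 = π + 2β = 229.0871°
tangent length = C·cosβ = 59.1270
L = (r1+r2)·wrap + 2·C·cosβ = 27·3.9983 + 2·59.1270 = 226.2087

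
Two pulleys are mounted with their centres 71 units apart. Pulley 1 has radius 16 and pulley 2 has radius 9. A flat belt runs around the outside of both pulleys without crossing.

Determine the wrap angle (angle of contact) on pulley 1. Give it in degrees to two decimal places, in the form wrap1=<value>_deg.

wrap1=191.32_deg

open belt: β = asin((r2−r1)/C) = asin(-7/71) = -5.6581°
wrap1 = π − 2β = 191.3161°
wrap2 = π + 2β = 168.6839°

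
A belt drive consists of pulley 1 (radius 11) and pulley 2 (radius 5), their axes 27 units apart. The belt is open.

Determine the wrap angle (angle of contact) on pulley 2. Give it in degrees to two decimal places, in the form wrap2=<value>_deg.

open belt: β = asin((r2−r1)/C) = asin(-6/27) = -12.8396°
wrap1 = π − 2β = 205.6792°
wrap2 = π + 2β = 154.3208°

wrap2=154.32_deg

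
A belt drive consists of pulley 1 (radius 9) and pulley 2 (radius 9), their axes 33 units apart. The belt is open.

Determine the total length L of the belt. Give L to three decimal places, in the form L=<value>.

open belt: β = asin((r2−r1)/C) = asin(0/33) = 0.0000°
wrap1 = π − 2β = 180.0000°
wrap2 = π + 2β = 180.0000°
tangent length = C·cosβ = 33.0000
L = r1·wrap1 + r2·wrap2 + 2·C·cosβ = 9·3.1416 + 9·3.1416 + 2·33.0000 = 122.5487

L=122.549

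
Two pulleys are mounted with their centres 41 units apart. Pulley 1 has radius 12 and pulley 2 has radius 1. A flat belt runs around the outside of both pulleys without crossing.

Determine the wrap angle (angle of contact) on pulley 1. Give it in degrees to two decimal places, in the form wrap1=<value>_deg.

open belt: β = asin((r2−r1)/C) = asin(-11/41) = -15.5627°
wrap1 = π − 2β = 211.1254°
wrap2 = π + 2β = 148.8746°

wrap1=211.13_deg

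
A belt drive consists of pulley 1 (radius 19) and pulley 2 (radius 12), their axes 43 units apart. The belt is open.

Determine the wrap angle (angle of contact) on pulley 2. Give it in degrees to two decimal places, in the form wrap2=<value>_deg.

open belt: β = asin((r2−r1)/C) = asin(-7/43) = -9.3689°
wrap1 = π − 2β = 198.7378°
wrap2 = π + 2β = 161.2622°

wrap2=161.26_deg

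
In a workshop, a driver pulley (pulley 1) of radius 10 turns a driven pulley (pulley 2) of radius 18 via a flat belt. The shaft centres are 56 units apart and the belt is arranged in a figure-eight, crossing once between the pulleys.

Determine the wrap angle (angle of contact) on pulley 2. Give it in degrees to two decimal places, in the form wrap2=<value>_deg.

crossed belt: β = asin((r1+r2)/C) = asin(28/56) = 30.0000°
wrap1 = wrap2 = π + 2β = 240.0000°

wrap2=240.00_deg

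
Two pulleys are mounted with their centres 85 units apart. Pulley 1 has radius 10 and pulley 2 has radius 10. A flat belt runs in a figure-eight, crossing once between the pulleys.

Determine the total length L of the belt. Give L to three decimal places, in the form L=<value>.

crossed belt: β = asin((r1+r2)/C) = asin(20/85) = 13.6090°
wrap1 = wrap2 = π + 2β = 207.2179°
tangent length = C·cosβ = 82.6136
L = (r1+r2)·wrap + 2·C·cosβ = 20·3.6166 + 2·82.6136 = 237.5598

L=237.560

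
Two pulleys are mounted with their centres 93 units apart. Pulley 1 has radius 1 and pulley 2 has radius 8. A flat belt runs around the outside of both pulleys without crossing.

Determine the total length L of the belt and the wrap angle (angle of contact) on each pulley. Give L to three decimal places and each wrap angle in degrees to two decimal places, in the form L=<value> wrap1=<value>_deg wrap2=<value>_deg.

open belt: β = asin((r2−r1)/C) = asin(7/93) = 4.3167°
wrap1 = π − 2β = 171.3667°
wrap2 = π + 2β = 188.6333°
tangent length = C·cosβ = 92.7362
L = r1·wrap1 + r2·wrap2 + 2·C·cosβ = 1·2.9909 + 8·3.2923 + 2·92.7362 = 214.8015

L=214.801 wrap1=171.37_deg wrap2=188.63_deg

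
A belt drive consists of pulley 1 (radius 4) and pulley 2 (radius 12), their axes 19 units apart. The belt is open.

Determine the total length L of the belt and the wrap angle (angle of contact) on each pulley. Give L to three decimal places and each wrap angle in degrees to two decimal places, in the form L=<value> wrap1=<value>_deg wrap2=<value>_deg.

L=91.687 wrap1=130.20_deg wrap2=229.80_deg

open belt: β = asin((r2−r1)/C) = asin(8/19) = 24.9011°
wrap1 = π − 2β = 130.1979°
wrap2 = π + 2β = 229.8021°
tangent length = C·cosβ = 17.2337
L = r1·wrap1 + r2·wrap2 + 2·C·cosβ = 4·2.2724 + 12·4.0108 + 2·17.2337 = 91.6865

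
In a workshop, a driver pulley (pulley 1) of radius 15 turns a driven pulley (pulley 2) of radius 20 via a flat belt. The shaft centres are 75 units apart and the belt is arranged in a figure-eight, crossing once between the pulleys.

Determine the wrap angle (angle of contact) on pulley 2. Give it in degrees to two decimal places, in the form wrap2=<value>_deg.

crossed belt: β = asin((r1+r2)/C) = asin(35/75) = 27.8181°
wrap1 = wrap2 = π + 2β = 235.6363°

wrap2=235.64_deg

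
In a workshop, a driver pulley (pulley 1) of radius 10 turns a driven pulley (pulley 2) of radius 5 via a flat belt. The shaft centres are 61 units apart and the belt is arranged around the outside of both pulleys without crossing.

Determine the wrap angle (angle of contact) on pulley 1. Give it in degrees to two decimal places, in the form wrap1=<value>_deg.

wrap1=189.40_deg

open belt: β = asin((r2−r1)/C) = asin(-5/61) = -4.7017°
wrap1 = π − 2β = 189.4033°
wrap2 = π + 2β = 170.5967°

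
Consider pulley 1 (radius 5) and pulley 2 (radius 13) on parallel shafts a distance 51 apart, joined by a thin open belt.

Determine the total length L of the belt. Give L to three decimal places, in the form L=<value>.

open belt: β = asin((r2−r1)/C) = asin(8/51) = 9.0248°
wrap1 = π − 2β = 161.9503°
wrap2 = π + 2β = 198.0497°
tangent length = C·cosβ = 50.3686
L = r1·wrap1 + r2·wrap2 + 2·C·cosβ = 5·2.8266 + 13·3.4566 + 2·50.3686 = 159.8062

L=159.806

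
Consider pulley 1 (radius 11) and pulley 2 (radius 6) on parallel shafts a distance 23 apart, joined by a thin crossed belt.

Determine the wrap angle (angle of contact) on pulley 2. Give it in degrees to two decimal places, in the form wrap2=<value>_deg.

crossed belt: β = asin((r1+r2)/C) = asin(17/23) = 47.6574°
wrap1 = wrap2 = π + 2β = 275.3148°

wrap2=275.31_deg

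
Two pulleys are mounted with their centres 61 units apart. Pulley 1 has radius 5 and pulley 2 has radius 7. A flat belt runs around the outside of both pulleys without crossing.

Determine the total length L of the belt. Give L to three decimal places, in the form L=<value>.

L=159.765

open belt: β = asin((r2−r1)/C) = asin(2/61) = 1.8789°
wrap1 = π − 2β = 176.2422°
wrap2 = π + 2β = 183.7578°
tangent length = C·cosβ = 60.9672
L = r1·wrap1 + r2·wrap2 + 2·C·cosβ = 5·3.0760 + 7·3.2072 + 2·60.9672 = 159.7647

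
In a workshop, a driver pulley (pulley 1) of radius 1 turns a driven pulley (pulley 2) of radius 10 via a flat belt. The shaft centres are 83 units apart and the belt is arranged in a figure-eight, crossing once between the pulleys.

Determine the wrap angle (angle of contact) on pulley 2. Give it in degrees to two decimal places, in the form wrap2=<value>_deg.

crossed belt: β = asin((r1+r2)/C) = asin(11/83) = 7.6158°
wrap1 = wrap2 = π + 2β = 195.2316°

wrap2=195.23_deg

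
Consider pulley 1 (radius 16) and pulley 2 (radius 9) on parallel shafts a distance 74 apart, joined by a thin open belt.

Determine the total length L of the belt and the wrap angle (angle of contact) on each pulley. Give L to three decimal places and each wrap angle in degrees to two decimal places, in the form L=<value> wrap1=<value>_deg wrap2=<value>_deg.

open belt: β = asin((r2−r1)/C) = asin(-7/74) = -5.4280°
wrap1 = π − 2β = 190.8560°
wrap2 = π + 2β = 169.1440°
tangent length = C·cosβ = 73.6682
L = r1·wrap1 + r2·wrap2 + 2·C·cosβ = 16·3.3311 + 9·2.9521 + 2·73.6682 = 227.2025

L=227.202 wrap1=190.86_deg wrap2=169.14_deg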